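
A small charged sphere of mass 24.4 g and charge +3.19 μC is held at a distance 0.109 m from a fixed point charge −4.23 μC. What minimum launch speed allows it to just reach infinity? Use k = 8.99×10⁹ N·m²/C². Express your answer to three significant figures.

To just escape, total mechanical energy must reach zero at infinity: ½mv²_min + U = 0, so ½mv²_min = −U = |kQq|/r.
|U| = |kQq|/r = (8.99×10⁹ N·m²/C²)(4.23×10⁻⁶)(3.19×10⁻⁶)/(0.109) = 1.11 J.
v_min = √(2|U|/m) = √(2·1.11/0.0244) = 9.55 m/s.

9.55 m/s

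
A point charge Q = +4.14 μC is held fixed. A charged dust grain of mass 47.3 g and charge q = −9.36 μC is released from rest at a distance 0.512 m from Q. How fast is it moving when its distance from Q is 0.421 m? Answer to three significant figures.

Only the electrostatic force acts, so mechanical energy is conserved: ½mv² = U₁ − U₂ = kQq(1/r₁ − 1/r₂).
U₁ − U₂ = (8.99×10⁹ N·m²/C²)(4.14×10⁻⁶ C)(-9.36×10⁻⁶ C)(1/0.512 − 1/0.421) = 0.147 J.
v = √(2·0.147/0.0473) = 2.49 m/s.

2.49 m/s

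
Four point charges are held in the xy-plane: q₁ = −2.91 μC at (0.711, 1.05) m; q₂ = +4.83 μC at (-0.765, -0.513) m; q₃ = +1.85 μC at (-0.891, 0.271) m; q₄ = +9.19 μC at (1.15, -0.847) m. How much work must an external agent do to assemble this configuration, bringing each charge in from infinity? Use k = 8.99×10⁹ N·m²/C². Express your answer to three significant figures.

0.163 J

The assembly work is the sum of pairwise potential energies, U = Σ_{i<j} kqᵢqⱼ/rᵢⱼ.
Pair separations: r₁₂ = 2.15 m, r₁₃ = 1.78 m, r₁₄ = 1.95 m, r₂₃ = 0.794 m, r₂₄ = 1.94 m, r₃₄ = 2.33 m.
Summing all 6 pair terms gives U = 0.163 J.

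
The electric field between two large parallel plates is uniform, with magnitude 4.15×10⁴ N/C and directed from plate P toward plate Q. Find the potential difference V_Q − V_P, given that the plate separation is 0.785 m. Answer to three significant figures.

-3.26×10⁴ V

In a uniform field, potential decreases in the direction of E: ΔV = −E·d for a displacement d parallel to E.
Going from P to Q is a displacement of 0.785 m along the field, so V_Q − V_P = −Ed = -3.26×10⁴ V.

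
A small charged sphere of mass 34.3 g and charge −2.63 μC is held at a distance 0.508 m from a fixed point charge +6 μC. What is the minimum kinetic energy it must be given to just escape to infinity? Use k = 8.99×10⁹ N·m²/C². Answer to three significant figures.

To just escape, total mechanical energy must reach zero at infinity: ½mv²_min + U = 0, so ½mv²_min = −U = |kQq|/r.
|U| = |kQq|/r = (8.99×10⁹ N·m²/C²)(6.00×10⁻⁶)(2.63×10⁻⁶)/(0.508) = 0.279 J.

0.279 J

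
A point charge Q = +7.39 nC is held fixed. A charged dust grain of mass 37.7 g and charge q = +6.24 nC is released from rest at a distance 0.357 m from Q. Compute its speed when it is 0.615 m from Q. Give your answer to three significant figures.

Only the electrostatic force acts, so mechanical energy is conserved: ½mv² = U₁ − U₂ = kQq(1/r₁ − 1/r₂).
U₁ − U₂ = (8.99×10⁹ N·m²/C²)(7.39×10⁻⁹ C)(6.24×10⁻⁹ C)(1/0.357 − 1/0.615) = 4.87×10⁻⁷ J.
v = √(2·4.87×10⁻⁷/0.0377) = 5.08×10⁻³ m/s.

5.08×10⁻³ m/s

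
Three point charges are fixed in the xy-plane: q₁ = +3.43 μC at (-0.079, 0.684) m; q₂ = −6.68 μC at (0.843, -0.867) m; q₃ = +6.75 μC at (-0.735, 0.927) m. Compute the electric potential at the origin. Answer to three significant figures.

4.64×10⁴ V

The total potential is the scalar sum of each charge's contribution, V = Σ kqᵢ/rᵢ.
Distances from the field point to each charge: r₁ = 0.689 m, r₂ = 1.21 m, r₃ = 1.18 m.
V = k[(3.43×10⁻⁶)/(0.689) + (-6.68×10⁻⁶)/(1.21) + (6.75×10⁻⁶)/(1.18)] = 4.64×10⁴ V.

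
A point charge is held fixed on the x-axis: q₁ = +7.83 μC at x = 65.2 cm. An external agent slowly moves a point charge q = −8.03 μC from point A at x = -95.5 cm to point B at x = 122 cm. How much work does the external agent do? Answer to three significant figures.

For quasistatic motion the external work equals the change in potential energy: W_ext = qΔV = q(V_B − V_A).
At A: distance to the source charge is 1.61 m; V_A = kq₁/r = 4.38×10⁴ V.
At B: distance to the source charge is 0.568 m; V_B = kq₁/r = 1.24×10⁵ V.
ΔV = V_B − V_A = 8.01×10⁴ V.
W_ext = qΔV = (-8.03×10⁻⁶ C)(8.01×10⁴ V) = -0.643 J.

-0.643 J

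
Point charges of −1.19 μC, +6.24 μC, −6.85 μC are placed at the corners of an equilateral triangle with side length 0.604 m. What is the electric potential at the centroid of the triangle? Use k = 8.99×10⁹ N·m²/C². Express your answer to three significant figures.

The total potential is the scalar sum of each charge's contribution, V = Σ kqᵢ/rᵢ.
The distance from each vertex to the centroid is a/√3 = 0.349 m.
V = k[(-1.19×10⁻⁶)/(0.349) + (6.24×10⁻⁶)/(0.349) + (-6.85×10⁻⁶)/(0.349)] = -4.64×10⁴ V.

-4.64×10⁴ V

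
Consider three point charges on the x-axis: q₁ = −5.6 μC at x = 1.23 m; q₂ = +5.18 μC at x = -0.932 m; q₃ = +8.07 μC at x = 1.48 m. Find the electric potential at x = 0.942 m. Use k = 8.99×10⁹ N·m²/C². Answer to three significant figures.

-1.51×10⁴ V

The total potential is the scalar sum of each charge's contribution, V = Σ kqᵢ/rᵢ.
Distances from the field point to each charge: r₁ = 0.288 m, r₂ = 1.87 m, r₃ = 0.538 m.
V = k[(-5.60×10⁻⁶)/(0.288) + (5.18×10⁻⁶)/(1.87) + (8.07×10⁻⁶)/(0.538)] = -1.51×10⁴ V.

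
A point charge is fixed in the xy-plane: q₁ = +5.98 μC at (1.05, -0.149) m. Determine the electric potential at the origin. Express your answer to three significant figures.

The total potential is the scalar sum of each charge's contribution, V = Σ kqᵢ/rᵢ.
Distances from the field point to each charge: r₁ = 1.06 m.
V = k[(5.98×10⁻⁶)/(1.06)] = 5.07×10⁴ V.

5.07×10⁴ V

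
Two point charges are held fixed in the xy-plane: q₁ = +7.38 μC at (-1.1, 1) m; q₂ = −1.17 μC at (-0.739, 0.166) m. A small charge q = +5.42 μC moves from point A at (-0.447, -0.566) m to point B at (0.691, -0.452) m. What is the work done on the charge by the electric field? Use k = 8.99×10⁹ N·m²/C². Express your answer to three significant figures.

The work done by the electric force is W_field = −ΔU = −q(V_B − V_A) = q(V_A − V_B).
At A: distances to the source charges are 1.70 m, 0.788 m; V_A = Σ kqᵢ/rᵢ = 2.58×10⁴ V.
At B: distances to the source charges are 2.31 m, 1.56 m; V_B = Σ kqᵢ/rᵢ = 2.20×10⁴ V.
ΔV = V_B − V_A = -3730 V.
W_field = −qΔV = −(5.42×10⁻⁶ C)(-3730 V) = 0.0202 J.

0.0202 J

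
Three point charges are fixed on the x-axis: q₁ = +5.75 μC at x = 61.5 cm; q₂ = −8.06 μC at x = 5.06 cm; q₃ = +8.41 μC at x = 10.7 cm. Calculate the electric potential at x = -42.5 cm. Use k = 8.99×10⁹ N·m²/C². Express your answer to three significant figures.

3.95×10⁴ V

The total potential is the scalar sum of each charge's contribution, V = Σ kqᵢ/rᵢ.
Distances from the field point to each charge: r₁ = 1.04 m, r₂ = 0.476 m, r₃ = 0.532 m.
V = k[(5.75×10⁻⁶)/(1.04) + (-8.06×10⁻⁶)/(0.476) + (8.41×10⁻⁶)/(0.532)] = 3.95×10⁴ V.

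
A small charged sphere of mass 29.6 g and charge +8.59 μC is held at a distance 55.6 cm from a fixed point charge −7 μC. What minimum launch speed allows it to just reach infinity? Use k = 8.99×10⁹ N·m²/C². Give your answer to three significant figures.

8.11 m/s

To just escape, total mechanical energy must reach zero at infinity: ½mv²_min + U = 0, so ½mv²_min = −U = |kQq|/r.
|U| = |kQq|/r = (8.99×10⁹ N·m²/C²)(7.00×10⁻⁶)(8.59×10⁻⁶)/(0.556) = 0.972 J.
v_min = √(2|U|/m) = √(2·0.972/0.0296) = 8.11 m/s.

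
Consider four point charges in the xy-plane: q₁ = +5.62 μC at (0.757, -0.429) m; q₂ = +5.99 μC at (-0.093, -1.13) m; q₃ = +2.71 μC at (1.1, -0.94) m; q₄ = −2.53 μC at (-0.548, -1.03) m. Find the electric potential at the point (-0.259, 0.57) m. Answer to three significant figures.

6.50×10⁴ V

Electric potential is a scalar, so the contributions from each charge add algebraically: V = Σ kqᵢ/rᵢ.
Distances from the field point to each charge: r₁ = 1.42 m, r₂ = 1.71 m, r₃ = 2.03 m, r₄ = 1.63 m.
V = k[(5.62×10⁻⁶)/(1.42) + (5.99×10⁻⁶)/(1.71) + (2.71×10⁻⁶)/(2.03) + (-2.53×10⁻⁶)/(1.63)] = 6.50×10⁴ V.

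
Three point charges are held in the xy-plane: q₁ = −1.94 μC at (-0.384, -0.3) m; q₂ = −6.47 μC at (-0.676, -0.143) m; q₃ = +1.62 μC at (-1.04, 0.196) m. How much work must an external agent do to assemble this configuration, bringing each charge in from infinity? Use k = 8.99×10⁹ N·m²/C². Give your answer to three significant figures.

The assembly work is the sum of pairwise potential energies, U = Σ_{i<j} kqᵢqⱼ/rᵢⱼ.
Pair separations: r₁₂ = 0.332 m, r₁₃ = 0.822 m, r₂₃ = 0.497 m.
U = (0.340) + (-0.0344) + (-0.189) = 0.117 J.

0.117 J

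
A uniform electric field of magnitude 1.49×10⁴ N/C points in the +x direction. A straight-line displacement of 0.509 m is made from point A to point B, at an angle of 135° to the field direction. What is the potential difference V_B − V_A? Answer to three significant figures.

Only the component of displacement along E changes the potential: ΔV = −E·d·cosθ.
ΔV = −(1.49×10⁴ V/m)(0.509 m)cos135° = 5360 V.

5360 V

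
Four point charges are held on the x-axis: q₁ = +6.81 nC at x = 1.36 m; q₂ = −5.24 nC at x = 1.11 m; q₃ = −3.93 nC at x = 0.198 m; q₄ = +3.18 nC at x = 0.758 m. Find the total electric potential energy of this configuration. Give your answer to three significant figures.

The assembly work is the sum of pairwise potential energies, U = Σ_{i<j} kqᵢqⱼ/rᵢⱼ.
Pair separations: r₁₂ = 0.250 m, r₁₃ = 1.16 m, r₁₄ = 0.602 m, r₂₃ = 0.912 m, r₂₄ = 0.352 m, r₃₄ = 0.560 m.
Summing all 6 pair terms gives U = -1.59×10⁻⁶ J.

-1.59×10⁻⁶ J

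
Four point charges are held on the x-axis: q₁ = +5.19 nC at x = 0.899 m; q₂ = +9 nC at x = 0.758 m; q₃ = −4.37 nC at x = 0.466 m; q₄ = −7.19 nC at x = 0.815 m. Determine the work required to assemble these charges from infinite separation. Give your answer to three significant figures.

-1.21×10⁻⁵ J

The assembly work is the sum of pairwise potential energies, U = Σ_{i<j} kqᵢqⱼ/rᵢⱼ.
Pair separations: r₁₂ = 0.141 m, r₁₃ = 0.433 m, r₁₄ = 0.0840 m, r₂₃ = 0.292 m, r₂₄ = 0.0570 m, r₃₄ = 0.349 m.
Summing all 6 pair terms gives U = -1.21×10⁻⁵ J.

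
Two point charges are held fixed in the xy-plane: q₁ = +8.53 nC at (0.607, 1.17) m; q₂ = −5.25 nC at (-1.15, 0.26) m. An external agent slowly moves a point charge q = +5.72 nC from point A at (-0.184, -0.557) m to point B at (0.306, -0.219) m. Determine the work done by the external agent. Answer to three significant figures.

1.15×10⁻⁷ J

For quasistatic motion the external work equals the change in potential energy: W_ext = qΔV = q(V_B − V_A).
At A: distances to the source charges are 1.90 m, 1.27 m; V_A = Σ kqᵢ/rᵢ = 3.06 V.
At B: distances to the source charges are 1.42 m, 1.53 m; V_B = Σ kqᵢ/rᵢ = 23.2 V.
ΔV = V_B − V_A = 20.1 V.
W_ext = qΔV = (5.72×10⁻⁹ C)(20.1 V) = 1.15×10⁻⁷ J.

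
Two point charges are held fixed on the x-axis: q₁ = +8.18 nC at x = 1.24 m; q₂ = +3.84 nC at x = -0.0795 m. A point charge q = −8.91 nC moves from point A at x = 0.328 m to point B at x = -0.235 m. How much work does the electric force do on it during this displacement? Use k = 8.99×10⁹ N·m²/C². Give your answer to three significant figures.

9.49×10⁻⁷ J

The work done by the electric force is W_field = −ΔU = −q(V_B − V_A) = q(V_A − V_B).
At A: distances to the source charges are 0.912 m, 0.408 m; V_A = Σ kqᵢ/rᵢ = 165 V.
At B: distances to the source charges are 1.48 m, 0.155 m; V_B = Σ kqᵢ/rᵢ = 272 V.
ΔV = V_B − V_A = 107 V.
W_field = −qΔV = −(-8.91×10⁻⁹ C)(107 V) = 9.49×10⁻⁷ J.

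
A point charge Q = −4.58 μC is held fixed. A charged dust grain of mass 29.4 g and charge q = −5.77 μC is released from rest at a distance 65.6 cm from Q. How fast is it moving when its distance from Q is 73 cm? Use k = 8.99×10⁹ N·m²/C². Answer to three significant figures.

1.58 m/s

Only the electrostatic force acts, so mechanical energy is conserved: ½mv² = U₁ − U₂ = kQq(1/r₁ − 1/r₂).
U₁ − U₂ = (8.99×10⁹ N·m²/C²)(-4.58×10⁻⁶ C)(-5.77×10⁻⁶ C)(1/0.656 − 1/0.730) = 0.0367 J.
v = √(2·0.0367/0.0294) = 1.58 m/s.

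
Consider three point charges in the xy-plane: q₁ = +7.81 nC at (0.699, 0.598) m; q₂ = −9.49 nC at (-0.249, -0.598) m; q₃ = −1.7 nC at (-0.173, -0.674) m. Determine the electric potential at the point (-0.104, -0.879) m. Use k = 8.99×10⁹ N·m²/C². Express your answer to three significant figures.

Electric potential is a scalar, so the contributions from each charge add algebraically: V = Σ kqᵢ/rᵢ.
Distances from the field point to each charge: r₁ = 1.68 m, r₂ = 0.316 m, r₃ = 0.216 m.
V = k[(7.81×10⁻⁹)/(1.68) + (-9.49×10⁻⁹)/(0.316) + (-1.70×10⁻⁹)/(0.216)] = -299 V.

-299 V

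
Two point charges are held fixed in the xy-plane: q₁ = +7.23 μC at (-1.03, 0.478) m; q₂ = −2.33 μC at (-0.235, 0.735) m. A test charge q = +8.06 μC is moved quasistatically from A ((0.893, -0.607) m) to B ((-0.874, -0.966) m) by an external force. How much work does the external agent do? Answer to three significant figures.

0.127 J

For quasistatic motion the external work equals the change in potential energy: W_ext = qΔV = q(V_B − V_A).
At A: distances to the source charges are 2.21 m, 1.75 m; V_A = Σ kqᵢ/rᵢ = 1.75×10⁴ V.
At B: distances to the source charges are 1.45 m, 1.82 m; V_B = Σ kqᵢ/rᵢ = 3.32×10⁴ V.
ΔV = V_B − V_A = 1.57×10⁴ V.
W_ext = qΔV = (8.06×10⁻⁶ C)(1.57×10⁴ V) = 0.127 J.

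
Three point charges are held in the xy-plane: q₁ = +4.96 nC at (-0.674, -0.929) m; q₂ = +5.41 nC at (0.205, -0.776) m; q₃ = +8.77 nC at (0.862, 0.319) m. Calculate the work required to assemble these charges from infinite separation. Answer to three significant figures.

8.02×10⁻⁷ J

The work to assemble the configuration equals its total potential energy, U = Σ kqᵢqⱼ/rᵢⱼ over all pairs.
Pair separations: r₁₂ = 0.892 m, r₁₃ = 1.98 m, r₂₃ = 1.28 m.
U = (2.70×10⁻⁷) + (1.98×10⁻⁷) + (3.34×10⁻⁷) = 8.02×10⁻⁷ J.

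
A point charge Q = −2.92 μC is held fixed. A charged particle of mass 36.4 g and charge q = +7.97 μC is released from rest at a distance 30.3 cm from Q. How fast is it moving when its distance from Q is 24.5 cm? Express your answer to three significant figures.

Only the electrostatic force acts, so mechanical energy is conserved: ½mv² = U₁ − U₂ = kQq(1/r₁ − 1/r₂).
U₁ − U₂ = (8.99×10⁹ N·m²/C²)(-2.92×10⁻⁶ C)(7.97×10⁻⁶ C)(1/0.303 − 1/0.245) = 0.163 J.
v = √(2·0.163/0.0364) = 3.00 m/s.

3.00 m/s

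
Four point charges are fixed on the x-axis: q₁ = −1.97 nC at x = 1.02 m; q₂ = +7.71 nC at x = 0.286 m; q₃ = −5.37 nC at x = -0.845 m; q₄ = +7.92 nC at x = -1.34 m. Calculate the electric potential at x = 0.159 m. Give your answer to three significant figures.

The total potential is the scalar sum of each charge's contribution, V = Σ kqᵢ/rᵢ.
Distances from the field point to each charge: r₁ = 0.861 m, r₂ = 0.127 m, r₃ = 1.00 m, r₄ = 1.50 m.
V = k[(-1.97×10⁻⁹)/(0.861) + (7.71×10⁻⁹)/(0.127) + (-5.37×10⁻⁹)/(1.00) + (7.92×10⁻⁹)/(1.50)] = 525 V.

525 V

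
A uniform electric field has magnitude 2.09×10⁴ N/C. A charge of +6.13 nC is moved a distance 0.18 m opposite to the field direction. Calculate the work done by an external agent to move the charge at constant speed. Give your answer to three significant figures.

2.31×10⁻⁵ J

The potential change for a displacement 0.18 m opposite to the field direction is ΔV = +Ed = 3760 V.
W_ext = qΔV = 2.31×10⁻⁵ J.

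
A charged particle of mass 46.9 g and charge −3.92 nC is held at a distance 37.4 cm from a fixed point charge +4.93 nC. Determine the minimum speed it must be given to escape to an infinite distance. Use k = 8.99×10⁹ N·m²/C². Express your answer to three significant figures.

4.45×10⁻³ m/s

To just escape, total mechanical energy must reach zero at infinity: ½mv²_min + U = 0, so ½mv²_min = −U = |kQq|/r.
|U| = |kQq|/r = (8.99×10⁹ N·m²/C²)(4.93×10⁻⁹)(3.92×10⁻⁹)/(0.374) = 4.65×10⁻⁷ J.
v_min = √(2|U|/m) = √(2·4.65×10⁻⁷/0.0469) = 4.45×10⁻³ m/s.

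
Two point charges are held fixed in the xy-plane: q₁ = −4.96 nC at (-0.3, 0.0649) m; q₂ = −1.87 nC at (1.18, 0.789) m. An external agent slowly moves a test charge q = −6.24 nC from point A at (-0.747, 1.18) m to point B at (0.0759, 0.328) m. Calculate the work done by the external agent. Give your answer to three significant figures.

For quasistatic motion the external work equals the change in potential energy: W_ext = qΔV = q(V_B − V_A).
At A: distances to the source charges are 1.20 m, 1.97 m; V_A = Σ kqᵢ/rᵢ = -45.7 V.
At B: distances to the source charges are 0.459 m, 1.20 m; V_B = Σ kqᵢ/rᵢ = -111 V.
ΔV = V_B − V_A = -65.6 V.
W_ext = qΔV = (-6.24×10⁻⁹ C)(-65.6 V) = 4.09×10⁻⁷ J.

4.09×10⁻⁷ J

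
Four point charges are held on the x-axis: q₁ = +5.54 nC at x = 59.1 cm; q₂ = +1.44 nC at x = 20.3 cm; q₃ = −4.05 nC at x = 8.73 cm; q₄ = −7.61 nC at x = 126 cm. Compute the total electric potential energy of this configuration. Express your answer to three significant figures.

-1.09×10⁻⁶ J

The assembly work is the sum of pairwise potential energies, U = Σ_{i<j} kqᵢqⱼ/rᵢⱼ.
Pair separations: r₁₂ = 0.388 m, r₁₃ = 0.504 m, r₁₄ = 0.669 m, r₂₃ = 0.116 m, r₂₄ = 1.06 m, r₃₄ = 1.17 m.
Summing all 6 pair terms gives U = -1.09×10⁻⁶ J.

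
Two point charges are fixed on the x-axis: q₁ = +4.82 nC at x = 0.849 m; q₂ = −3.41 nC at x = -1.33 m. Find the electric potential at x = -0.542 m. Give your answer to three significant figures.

-7.75 V

The total potential is the scalar sum of each charge's contribution, V = Σ kqᵢ/rᵢ.
Distances from the field point to each charge: r₁ = 1.39 m, r₂ = 0.788 m.
V = k[(4.82×10⁻⁹)/(1.39) + (-3.41×10⁻⁹)/(0.788)] = -7.75 V.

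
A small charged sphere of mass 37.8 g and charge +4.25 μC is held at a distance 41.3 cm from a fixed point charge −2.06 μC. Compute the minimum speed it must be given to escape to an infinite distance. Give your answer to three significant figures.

3.18 m/s

To just escape, total mechanical energy must reach zero at infinity: ½mv²_min + U = 0, so ½mv²_min = −U = |kQq|/r.
|U| = |kQq|/r = (8.99×10⁹ N·m²/C²)(2.06×10⁻⁶)(4.25×10⁻⁶)/(0.413) = 0.191 J.
v_min = √(2|U|/m) = √(2·0.191/0.0378) = 3.18 m/s.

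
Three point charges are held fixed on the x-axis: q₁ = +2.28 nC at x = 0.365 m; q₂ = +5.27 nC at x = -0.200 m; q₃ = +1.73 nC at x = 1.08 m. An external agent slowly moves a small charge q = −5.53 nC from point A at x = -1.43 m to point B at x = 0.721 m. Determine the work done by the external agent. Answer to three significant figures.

For quasistatic motion the external work equals the change in potential energy: W_ext = qΔV = q(V_B − V_A).
At A: distances to the source charges are 1.79 m, 1.23 m, 2.51 m; V_A = Σ kqᵢ/rᵢ = 56.1 V.
At B: distances to the source charges are 0.356 m, 0.921 m, 0.359 m; V_B = Σ kqᵢ/rᵢ = 152 V.
ΔV = V_B − V_A = 96.2 V.
W_ext = qΔV = (-5.53×10⁻⁹ C)(96.2 V) = -5.32×10⁻⁷ J.

-5.32×10⁻⁷ J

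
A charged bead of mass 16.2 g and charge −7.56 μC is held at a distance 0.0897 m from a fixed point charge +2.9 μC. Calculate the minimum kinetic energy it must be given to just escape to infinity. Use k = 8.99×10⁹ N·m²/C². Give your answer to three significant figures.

To just escape, total mechanical energy must reach zero at infinity: ½mv²_min + U = 0, so ½mv²_min = −U = |kQq|/r.
|U| = |kQq|/r = (8.99×10⁹ N·m²/C²)(2.90×10⁻⁶)(7.56×10⁻⁶)/(0.0897) = 2.20 J.

2.20 J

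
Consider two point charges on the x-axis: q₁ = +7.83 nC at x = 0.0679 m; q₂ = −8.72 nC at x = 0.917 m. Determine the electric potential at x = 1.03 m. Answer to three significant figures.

The total potential is the scalar sum of each charge's contribution, V = Σ kqᵢ/rᵢ.
Distances from the field point to each charge: r₁ = 0.962 m, r₂ = 0.113 m.
V = k[(7.83×10⁻⁹)/(0.962) + (-8.72×10⁻⁹)/(0.113)] = -621 V.

-621 V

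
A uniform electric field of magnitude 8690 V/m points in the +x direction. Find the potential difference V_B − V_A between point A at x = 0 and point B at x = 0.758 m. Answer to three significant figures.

In a uniform field, potential decreases in the direction of E: V_B − V_A = −E·Δx.
V_B − V_A = −(8690 V/m)(0.758 m) = -6590 V.

-6590 V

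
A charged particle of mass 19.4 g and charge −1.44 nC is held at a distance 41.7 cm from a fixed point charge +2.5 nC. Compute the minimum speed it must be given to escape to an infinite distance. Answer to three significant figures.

2.83×10⁻³ m/s

To just escape, total mechanical energy must reach zero at infinity: ½mv²_min + U = 0, so ½mv²_min = −U = |kQq|/r.
|U| = |kQq|/r = (8.99×10⁹ N·m²/C²)(2.50×10⁻⁹)(1.44×10⁻⁹)/(0.417) = 7.76×10⁻⁸ J.
v_min = √(2|U|/m) = √(2·7.76×10⁻⁸/0.0194) = 2.83×10⁻³ m/s.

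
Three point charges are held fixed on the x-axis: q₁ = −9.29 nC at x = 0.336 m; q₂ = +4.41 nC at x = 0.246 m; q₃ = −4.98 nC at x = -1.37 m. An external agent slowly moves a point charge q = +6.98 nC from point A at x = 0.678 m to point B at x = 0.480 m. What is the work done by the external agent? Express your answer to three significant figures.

-1.82×10⁻⁶ J

For quasistatic motion the external work equals the change in potential energy: W_ext = qΔV = q(V_B − V_A).
At A: distances to the source charges are 0.342 m, 0.432 m, 2.05 m; V_A = Σ kqᵢ/rᵢ = -174 V.
At B: distances to the source charges are 0.144 m, 0.234 m, 1.85 m; V_B = Σ kqᵢ/rᵢ = -435 V.
ΔV = V_B − V_A = -260 V.
W_ext = qΔV = (6.98×10⁻⁹ C)(-260 V) = -1.82×10⁻⁶ J.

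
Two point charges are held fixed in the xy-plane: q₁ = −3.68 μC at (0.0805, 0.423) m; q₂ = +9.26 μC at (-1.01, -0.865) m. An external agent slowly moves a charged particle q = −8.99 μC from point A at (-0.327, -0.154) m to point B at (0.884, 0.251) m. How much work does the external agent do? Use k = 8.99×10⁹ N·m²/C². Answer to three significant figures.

0.360 J

For quasistatic motion the external work equals the change in potential energy: W_ext = qΔV = q(V_B − V_A).
At A: distances to the source charges are 0.706 m, 0.986 m; V_A = Σ kqᵢ/rᵢ = 3.76×10⁴ V.
At B: distances to the source charges are 0.822 m, 2.20 m; V_B = Σ kqᵢ/rᵢ = -2390 V.
ΔV = V_B − V_A = -4.00×10⁴ V.
W_ext = qΔV = (-8.99×10⁻⁶ C)(-4.00×10⁴ V) = 0.360 J.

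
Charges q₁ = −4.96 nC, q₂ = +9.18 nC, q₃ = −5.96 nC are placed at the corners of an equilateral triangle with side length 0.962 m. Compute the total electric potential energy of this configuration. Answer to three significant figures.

-6.61×10⁻⁷ J

The assembly work is the sum of pairwise potential energies, U = Σ_{i<j} kqᵢqⱼ/rᵢⱼ.
All three pair separations equal the side length, 0.962 m.
U = (-4.26×10⁻⁷) + (2.76×10⁻⁷) + (-5.11×10⁻⁷) = -6.61×10⁻⁷ J.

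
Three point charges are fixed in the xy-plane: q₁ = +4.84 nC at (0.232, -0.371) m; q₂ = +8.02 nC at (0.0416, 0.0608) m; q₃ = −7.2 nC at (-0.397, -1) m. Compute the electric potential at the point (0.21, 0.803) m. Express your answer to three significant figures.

Electric potential is a scalar, so the contributions from each charge add algebraically: V = Σ kqᵢ/rᵢ.
Distances from the field point to each charge: r₁ = 1.17 m, r₂ = 0.761 m, r₃ = 1.90 m.
V = k[(4.84×10⁻⁹)/(1.17) + (8.02×10⁻⁹)/(0.761) + (-7.20×10⁻⁹)/(1.90)] = 97.8 V.

97.8 V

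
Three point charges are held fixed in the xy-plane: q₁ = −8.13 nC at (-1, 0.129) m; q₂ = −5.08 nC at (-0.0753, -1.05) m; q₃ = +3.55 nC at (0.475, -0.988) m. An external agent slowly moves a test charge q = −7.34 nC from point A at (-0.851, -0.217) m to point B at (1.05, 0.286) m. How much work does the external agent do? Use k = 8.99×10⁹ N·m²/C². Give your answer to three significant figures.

-1.28×10⁻⁶ J

For quasistatic motion the external work equals the change in potential energy: W_ext = qΔV = q(V_B − V_A).
At A: distances to the source charges are 0.377 m, 1.14 m, 1.53 m; V_A = Σ kqᵢ/rᵢ = -213 V.
At B: distances to the source charges are 2.06 m, 1.75 m, 1.40 m; V_B = Σ kqᵢ/rᵢ = -38.9 V.
ΔV = V_B − V_A = 174 V.
W_ext = qΔV = (-7.34×10⁻⁹ C)(174 V) = -1.28×10⁻⁶ J.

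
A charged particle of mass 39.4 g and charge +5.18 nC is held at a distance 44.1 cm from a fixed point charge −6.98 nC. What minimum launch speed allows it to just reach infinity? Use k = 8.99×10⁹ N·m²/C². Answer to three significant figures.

To just escape, total mechanical energy must reach zero at infinity: ½mv²_min + U = 0, so ½mv²_min = −U = |kQq|/r.
|U| = |kQq|/r = (8.99×10⁹ N·m²/C²)(6.98×10⁻⁹)(5.18×10⁻⁹)/(0.441) = 7.37×10⁻⁷ J.
v_min = √(2|U|/m) = √(2·7.37×10⁻⁷/0.0394) = 6.12×10⁻³ m/s.

6.12×10⁻³ m/s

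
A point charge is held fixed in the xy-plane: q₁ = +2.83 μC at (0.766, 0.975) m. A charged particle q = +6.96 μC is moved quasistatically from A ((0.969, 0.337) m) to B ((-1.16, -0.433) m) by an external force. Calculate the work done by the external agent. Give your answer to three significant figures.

For quasistatic motion the external work equals the change in potential energy: W_ext = qΔV = q(V_B − V_A).
At A: distance to the source charge is 0.670 m; V_A = kq₁/r = 3.80×10⁴ V.
At B: distance to the source charge is 2.39 m; V_B = kq₁/r = 1.07×10⁴ V.
ΔV = V_B − V_A = -2.73×10⁴ V.
W_ext = qΔV = (6.96×10⁻⁶ C)(-2.73×10⁴ V) = -0.190 J.

-0.190 J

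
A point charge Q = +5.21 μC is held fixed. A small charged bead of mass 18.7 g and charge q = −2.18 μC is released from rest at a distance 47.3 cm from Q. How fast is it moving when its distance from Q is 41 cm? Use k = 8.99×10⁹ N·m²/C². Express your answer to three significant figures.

1.88 m/s

Only the electrostatic force acts, so mechanical energy is conserved: ½mv² = U₁ − U₂ = kQq(1/r₁ − 1/r₂).
U₁ − U₂ = (8.99×10⁹ N·m²/C²)(5.21×10⁻⁶ C)(-2.18×10⁻⁶ C)(1/0.473 − 1/0.410) = 0.0332 J.
v = √(2·0.0332/0.0187) = 1.88 m/s.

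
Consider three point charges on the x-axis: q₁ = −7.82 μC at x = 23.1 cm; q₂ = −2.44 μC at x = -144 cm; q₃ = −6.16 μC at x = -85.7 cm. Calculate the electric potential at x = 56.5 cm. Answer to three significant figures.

-2.60×10⁵ V

The total potential is the scalar sum of each charge's contribution, V = Σ kqᵢ/rᵢ.
Distances from the field point to each charge: r₁ = 0.334 m, r₂ = 2.00 m, r₃ = 1.42 m.
V = k[(-7.82×10⁻⁶)/(0.334) + (-2.44×10⁻⁶)/(2.00) + (-6.16×10⁻⁶)/(1.42)] = -2.60×10⁵ V.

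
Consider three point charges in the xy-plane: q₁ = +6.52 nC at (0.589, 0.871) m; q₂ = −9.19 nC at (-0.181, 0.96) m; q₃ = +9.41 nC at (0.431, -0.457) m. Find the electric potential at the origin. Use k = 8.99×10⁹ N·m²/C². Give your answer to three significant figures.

The total potential is the scalar sum of each charge's contribution, V = Σ kqᵢ/rᵢ.
Distances from the field point to each charge: r₁ = 1.05 m, r₂ = 0.977 m, r₃ = 0.628 m.
V = k[(6.52×10⁻⁹)/(1.05) + (-9.19×10⁻⁹)/(0.977) + (9.41×10⁻⁹)/(0.628)] = 106 V.

106 V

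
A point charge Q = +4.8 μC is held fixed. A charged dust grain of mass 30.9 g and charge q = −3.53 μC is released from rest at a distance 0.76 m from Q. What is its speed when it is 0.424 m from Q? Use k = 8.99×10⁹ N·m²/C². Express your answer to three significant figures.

3.21 m/s

Only the electrostatic force acts, so mechanical energy is conserved: ½mv² = U₁ − U₂ = kQq(1/r₁ − 1/r₂).
U₁ − U₂ = (8.99×10⁹ N·m²/C²)(4.80×10⁻⁶ C)(-3.53×10⁻⁶ C)(1/0.760 − 1/0.424) = 0.159 J.
v = √(2·0.159/0.0309) = 3.21 m/s.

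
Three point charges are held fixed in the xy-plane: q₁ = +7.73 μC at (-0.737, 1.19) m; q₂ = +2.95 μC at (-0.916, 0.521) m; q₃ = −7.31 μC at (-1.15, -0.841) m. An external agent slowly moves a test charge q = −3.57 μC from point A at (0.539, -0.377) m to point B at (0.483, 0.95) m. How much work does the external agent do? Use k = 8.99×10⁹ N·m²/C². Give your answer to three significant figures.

For quasistatic motion the external work equals the change in potential energy: W_ext = qΔV = q(V_B − V_A).
At A: distances to the source charges are 2.02 m, 1.71 m, 1.75 m; V_A = Σ kqᵢ/rᵢ = 1.24×10⁴ V.
At B: distances to the source charges are 1.24 m, 1.46 m, 2.42 m; V_B = Σ kqᵢ/rᵢ = 4.69×10⁴ V.
ΔV = V_B − V_A = 3.45×10⁴ V.
W_ext = qΔV = (-3.57×10⁻⁶ C)(3.45×10⁴ V) = -0.123 J.

-0.123 J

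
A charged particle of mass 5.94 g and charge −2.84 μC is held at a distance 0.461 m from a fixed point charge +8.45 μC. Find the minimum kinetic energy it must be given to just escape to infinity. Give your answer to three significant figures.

To just escape, total mechanical energy must reach zero at infinity: ½mv²_min + U = 0, so ½mv²_min = −U = |kQq|/r.
|U| = |kQq|/r = (8.99×10⁹ N·m²/C²)(8.45×10⁻⁶)(2.84×10⁻⁶)/(0.461) = 0.468 J.

0.468 J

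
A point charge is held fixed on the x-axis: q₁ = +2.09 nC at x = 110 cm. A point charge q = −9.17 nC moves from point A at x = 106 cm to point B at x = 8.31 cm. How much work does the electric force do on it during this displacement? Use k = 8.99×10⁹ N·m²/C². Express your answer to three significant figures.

-4.14×10⁻⁶ J

The work done by the electric force is W_field = −ΔU = −q(V_B − V_A) = q(V_A − V_B).
At A: distance to the source charge is 0.0400 m; V_A = kq₁/r = 470 V.
At B: distance to the source charge is 1.02 m; V_B = kq₁/r = 18.5 V.
ΔV = V_B − V_A = -451 V.
W_field = −qΔV = −(-9.17×10⁻⁹ C)(-451 V) = -4.14×10⁻⁶ J.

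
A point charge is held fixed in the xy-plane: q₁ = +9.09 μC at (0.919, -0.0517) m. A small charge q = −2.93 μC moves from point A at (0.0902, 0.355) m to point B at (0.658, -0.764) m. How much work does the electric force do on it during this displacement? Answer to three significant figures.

0.0563 J

The work done by the electric force is W_field = −ΔU = −q(V_B − V_A) = q(V_A − V_B).
At A: distance to the source charge is 0.923 m; V_A = kq₁/r = 8.85×10⁴ V.
At B: distance to the source charge is 0.759 m; V_B = kq₁/r = 1.08×10⁵ V.
ΔV = V_B − V_A = 1.92×10⁴ V.
W_field = −qΔV = −(-2.93×10⁻⁶ C)(1.92×10⁴ V) = 0.0563 J.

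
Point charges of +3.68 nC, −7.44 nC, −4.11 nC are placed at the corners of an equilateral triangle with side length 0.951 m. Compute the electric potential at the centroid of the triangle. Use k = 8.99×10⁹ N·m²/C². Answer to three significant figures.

Electric potential is a scalar, so the contributions from each charge add algebraically: V = Σ kqᵢ/rᵢ.
The distance from each vertex to the centroid is a/√3 = 0.549 m.
V = k[(3.68×10⁻⁹)/(0.549) + (-7.44×10⁻⁹)/(0.549) + (-4.11×10⁻⁹)/(0.549)] = -129 V.

-129 V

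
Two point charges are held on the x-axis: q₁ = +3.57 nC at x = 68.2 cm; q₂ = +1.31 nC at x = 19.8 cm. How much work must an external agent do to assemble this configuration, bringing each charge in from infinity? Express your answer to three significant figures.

8.69×10⁻⁸ J

The assembly work is the sum of pairwise potential energies, U = Σ_{i<j} kqᵢqⱼ/rᵢⱼ.
Pair separations: r₁₂ = 0.484 m.
U = (8.69×10⁻⁸) = 8.69×10⁻⁸ J.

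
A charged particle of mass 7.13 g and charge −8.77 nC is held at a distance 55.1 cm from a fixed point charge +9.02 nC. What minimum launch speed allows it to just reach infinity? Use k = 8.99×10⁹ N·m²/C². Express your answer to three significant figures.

To just escape, total mechanical energy must reach zero at infinity: ½mv²_min + U = 0, so ½mv²_min = −U = |kQq|/r.
|U| = |kQq|/r = (8.99×10⁹ N·m²/C²)(9.02×10⁻⁹)(8.77×10⁻⁹)/(0.551) = 1.29×10⁻⁶ J.
v_min = √(2|U|/m) = √(2·1.29×10⁻⁶/7.13×10⁻³) = 0.0190 m/s.

0.0190 m/s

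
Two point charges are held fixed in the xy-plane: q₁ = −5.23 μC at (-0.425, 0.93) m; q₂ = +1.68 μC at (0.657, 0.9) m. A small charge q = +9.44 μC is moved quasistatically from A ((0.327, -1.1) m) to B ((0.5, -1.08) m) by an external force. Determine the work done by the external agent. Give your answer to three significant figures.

5.88×10⁻³ J

For quasistatic motion the external work equals the change in potential energy: W_ext = qΔV = q(V_B − V_A).
At A: distances to the source charges are 2.16 m, 2.03 m; V_A = Σ kqᵢ/rᵢ = -1.43×10⁴ V.
At B: distances to the source charges are 2.21 m, 1.99 m; V_B = Σ kqᵢ/rᵢ = -1.36×10⁴ V.
ΔV = V_B − V_A = 623 V.
W_ext = qΔV = (9.44×10⁻⁶ C)(623 V) = 5.88×10⁻³ J.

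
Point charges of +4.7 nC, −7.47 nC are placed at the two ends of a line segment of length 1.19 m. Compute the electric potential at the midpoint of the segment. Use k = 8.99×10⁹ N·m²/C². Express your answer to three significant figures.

-41.9 V

The total potential is the scalar sum of each charge's contribution, V = Σ kqᵢ/rᵢ.
Each charge is 0.595 m from the midpoint.
V = k[(4.70×10⁻⁹)/(0.595) + (-7.47×10⁻⁹)/(0.595)] = -41.9 V.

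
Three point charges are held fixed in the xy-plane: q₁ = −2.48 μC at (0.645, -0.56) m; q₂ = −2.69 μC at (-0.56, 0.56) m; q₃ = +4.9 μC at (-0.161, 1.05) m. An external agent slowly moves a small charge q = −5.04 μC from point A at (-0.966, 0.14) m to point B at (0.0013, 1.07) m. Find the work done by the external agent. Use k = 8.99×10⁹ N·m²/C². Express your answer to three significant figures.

For quasistatic motion the external work equals the change in potential energy: W_ext = qΔV = q(V_B − V_A).
At A: distances to the source charges are 1.76 m, 0.584 m, 1.21 m; V_A = Σ kqᵢ/rᵢ = -1.78×10⁴ V.
At B: distances to the source charges are 1.75 m, 0.758 m, 0.164 m; V_B = Σ kqᵢ/rᵢ = 2.25×10⁵ V.
ΔV = V_B − V_A = 2.43×10⁵ V.
W_ext = qΔV = (-5.04×10⁻⁶ C)(2.43×10⁵ V) = -1.22 J.

-1.22 J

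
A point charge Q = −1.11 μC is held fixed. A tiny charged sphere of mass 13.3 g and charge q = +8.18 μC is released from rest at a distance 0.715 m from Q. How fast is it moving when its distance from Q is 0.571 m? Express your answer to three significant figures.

Only the electrostatic force acts, so mechanical energy is conserved: ½mv² = U₁ − U₂ = kQq(1/r₁ − 1/r₂).
U₁ − U₂ = (8.99×10⁹ N·m²/C²)(-1.11×10⁻⁶ C)(8.18×10⁻⁶ C)(1/0.715 − 1/0.571) = 0.0288 J.
v = √(2·0.0288/0.0133) = 2.08 m/s.

2.08 m/s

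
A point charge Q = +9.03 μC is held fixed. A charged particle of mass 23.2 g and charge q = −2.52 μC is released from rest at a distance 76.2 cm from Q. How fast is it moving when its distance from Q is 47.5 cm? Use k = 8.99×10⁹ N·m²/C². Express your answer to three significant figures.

Only the electrostatic force acts, so mechanical energy is conserved: ½mv² = U₁ − U₂ = kQq(1/r₁ − 1/r₂).
U₁ − U₂ = (8.99×10⁹ N·m²/C²)(9.03×10⁻⁶ C)(-2.52×10⁻⁶ C)(1/0.762 − 1/0.475) = 0.162 J.
v = √(2·0.162/0.0232) = 3.74 m/s.

3.74 m/s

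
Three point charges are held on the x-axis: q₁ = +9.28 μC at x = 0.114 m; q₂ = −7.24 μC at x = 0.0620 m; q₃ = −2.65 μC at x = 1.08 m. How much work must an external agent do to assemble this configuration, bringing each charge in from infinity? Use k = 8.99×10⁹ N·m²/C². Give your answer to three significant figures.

-11.7 J

The assembly work is the sum of pairwise potential energies, U = Σ_{i<j} kqᵢqⱼ/rᵢⱼ.
Pair separations: r₁₂ = 0.0520 m, r₁₃ = 0.966 m, r₂₃ = 1.02 m.
U = (-11.6) + (-0.229) + (0.169) = -11.7 J.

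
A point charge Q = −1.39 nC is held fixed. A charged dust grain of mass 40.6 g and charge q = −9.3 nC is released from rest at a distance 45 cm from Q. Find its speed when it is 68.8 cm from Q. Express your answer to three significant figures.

2.10×10⁻³ m/s

Only the electrostatic force acts, so mechanical energy is conserved: ½mv² = U₁ − U₂ = kQq(1/r₁ − 1/r₂).
U₁ − U₂ = (8.99×10⁹ N·m²/C²)(-1.39×10⁻⁹ C)(-9.30×10⁻⁹ C)(1/0.450 − 1/0.688) = 8.93×10⁻⁸ J.
v = √(2·8.93×10⁻⁸/0.0406) = 2.10×10⁻³ m/s.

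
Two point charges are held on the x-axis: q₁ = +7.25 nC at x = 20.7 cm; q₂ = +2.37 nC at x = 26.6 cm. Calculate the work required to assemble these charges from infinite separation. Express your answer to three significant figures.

The work to assemble the configuration equals its total potential energy, U = Σ kqᵢqⱼ/rᵢⱼ over all pairs.
Pair separations: r₁₂ = 0.0590 m.
U = (2.62×10⁻⁶) = 2.62×10⁻⁶ J.

2.62×10⁻⁶ J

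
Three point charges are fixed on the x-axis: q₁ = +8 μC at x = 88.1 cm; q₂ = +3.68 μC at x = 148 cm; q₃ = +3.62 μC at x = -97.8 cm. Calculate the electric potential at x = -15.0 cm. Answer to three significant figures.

1.29×10⁵ V

Electric potential is a scalar, so the contributions from each charge add algebraically: V = Σ kqᵢ/rᵢ.
Distances from the field point to each charge: r₁ = 1.03 m, r₂ = 1.63 m, r₃ = 0.828 m.
V = k[(8.00×10⁻⁶)/(1.03) + (3.68×10⁻⁶)/(1.63) + (3.62×10⁻⁶)/(0.828)] = 1.29×10⁵ V.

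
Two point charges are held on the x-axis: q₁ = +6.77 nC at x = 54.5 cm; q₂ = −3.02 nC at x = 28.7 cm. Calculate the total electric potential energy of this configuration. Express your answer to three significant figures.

-7.12×10⁻⁷ J

The assembly work is the sum of pairwise potential energies, U = Σ_{i<j} kqᵢqⱼ/rᵢⱼ.
Pair separations: r₁₂ = 0.258 m.
U = (-7.12×10⁻⁷) = -7.12×10⁻⁷ J.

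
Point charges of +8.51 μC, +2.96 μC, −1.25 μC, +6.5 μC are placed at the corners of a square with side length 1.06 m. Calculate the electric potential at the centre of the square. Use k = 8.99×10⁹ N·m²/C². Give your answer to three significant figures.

The total potential is the scalar sum of each charge's contribution, V = Σ kqᵢ/rᵢ.
The distance from each corner to the centre is a√2/2 = 0.750 m.
V = k[(8.51×10⁻⁶)/(0.750) + (2.96×10⁻⁶)/(0.750) + (-1.25×10⁻⁶)/(0.750) + (6.50×10⁻⁶)/(0.750)] = 2.01×10⁵ V.

2.01×10⁵ V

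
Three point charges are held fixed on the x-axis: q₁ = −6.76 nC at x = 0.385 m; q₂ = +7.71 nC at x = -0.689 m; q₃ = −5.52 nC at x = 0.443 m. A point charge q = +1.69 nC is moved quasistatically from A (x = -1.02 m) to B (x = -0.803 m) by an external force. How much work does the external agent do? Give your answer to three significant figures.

For quasistatic motion the external work equals the change in potential energy: W_ext = qΔV = q(V_B − V_A).
At A: distances to the source charges are 1.41 m, 0.331 m, 1.46 m; V_A = Σ kqᵢ/rᵢ = 132 V.
At B: distances to the source charges are 1.19 m, 0.114 m, 1.25 m; V_B = Σ kqᵢ/rᵢ = 517 V.
ΔV = V_B − V_A = 385 V.
W_ext = qΔV = (1.69×10⁻⁹ C)(385 V) = 6.50×10⁻⁷ J.

6.50×10⁻⁷ J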